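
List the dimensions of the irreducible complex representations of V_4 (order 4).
Dimensions: 1, 1, 1, 1

Argument: There are 4 irreducibles (= number of conjugacy classes). Their dimensions d_i satisfy sum d_i^2 = |G| = 4: 1 + 1 + 1 + 1 = 4.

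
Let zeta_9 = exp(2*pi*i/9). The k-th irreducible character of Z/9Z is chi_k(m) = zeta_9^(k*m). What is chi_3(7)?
chi_3(7) = zeta_9^21 = exp(2*I*pi/3)

Working: chi_3(7) = zeta_9^(3*7) = zeta_9^21. Since zeta_9^9 = 1, this equals zeta_9^3 = exp(2*pi*i*3/9) = exp(2*I*pi/3).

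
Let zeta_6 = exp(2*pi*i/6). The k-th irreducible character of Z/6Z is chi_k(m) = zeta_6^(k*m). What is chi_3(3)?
chi_3(3) = zeta_6^9 = -1

Justification: chi_3(3) = zeta_6^(3*3) = zeta_6^9. Since zeta_6^6 = 1, this equals zeta_6^3 = exp(2*pi*i*3/6) = -1.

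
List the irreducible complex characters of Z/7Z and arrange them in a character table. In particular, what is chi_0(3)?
Character table of Z/7Z (irreps indexed chi_0,...,chi_6 with chi_k(m) = zeta_7^(k*m), zeta_7 = exp(2*pi*i/7)):
  irrep \ class  {0} (size 1)  {1} (size 1)    {2} (size 1)    {3} (size 1)    {4} (size 1)    {5} (size 1)    {6} (size 1)  
  chi_0          1             1               1               1               1               1               1             
  chi_1          1             exp(2*I*pi/7)   exp(4*I*pi/7)   exp(6*I*pi/7)   exp(-6*I*pi/7)  exp(-4*I*pi/7)  exp(-2*I*pi/7)
  chi_2          1             exp(4*I*pi/7)   exp(-6*I*pi/7)  exp(-2*I*pi/7)  exp(2*I*pi/7)   exp(6*I*pi/7)   exp(-4*I*pi/7)
  chi_3          1             exp(6*I*pi/7)   exp(-2*I*pi/7)  exp(4*I*pi/7)   exp(-4*I*pi/7)  exp(2*I*pi/7)   exp(-6*I*pi/7)
  chi_4          1             exp(-6*I*pi/7)  exp(2*I*pi/7)   exp(-4*I*pi/7)  exp(4*I*pi/7)   exp(-2*I*pi/7)  exp(6*I*pi/7) 
  chi_5          1             exp(-4*I*pi/7)  exp(6*I*pi/7)   exp(2*I*pi/7)   exp(-2*I*pi/7)  exp(-6*I*pi/7)  exp(4*I*pi/7) 
  chi_6          1             exp(-2*I*pi/7)  exp(-4*I*pi/7)  exp(-6*I*pi/7)  exp(6*I*pi/7)   exp(4*I*pi/7)   exp(2*I*pi/7) 

Spot check: chi_0(3) = zeta_7^(0*3) = zeta_7^0 = 1.

Why: Z/7Z is abelian, so all 7 irreducible complex representations are 1-dimensional. They are given by chi_k(m) = zeta_7^(k*m) for k = 0,...,6. Row orthogonality: sum_m chi_k(m) conj(chi_l(m)) = 7 * [k = l].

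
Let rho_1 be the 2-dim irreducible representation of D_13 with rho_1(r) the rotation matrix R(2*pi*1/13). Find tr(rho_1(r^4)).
chi_{rho_1}(r^4) = 2*cos(2*pi*1*4/13) = -2*cos(5*pi/13)

Proof sketch: rho_1(r^4) is rotation by angle 2*pi*1*4/13, whose trace is 2*cos(2*pi*1*4/13) = -2*cos(5*pi/13).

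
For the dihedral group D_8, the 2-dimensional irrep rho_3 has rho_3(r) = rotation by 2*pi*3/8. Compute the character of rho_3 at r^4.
chi_{rho_3}(r^4) = 2*cos(2*pi*3*4/8) = -2

rho_3(r^4) is rotation by angle 2*pi*3*4/8, whose trace is 2*cos(2*pi*3*4/8) = -2.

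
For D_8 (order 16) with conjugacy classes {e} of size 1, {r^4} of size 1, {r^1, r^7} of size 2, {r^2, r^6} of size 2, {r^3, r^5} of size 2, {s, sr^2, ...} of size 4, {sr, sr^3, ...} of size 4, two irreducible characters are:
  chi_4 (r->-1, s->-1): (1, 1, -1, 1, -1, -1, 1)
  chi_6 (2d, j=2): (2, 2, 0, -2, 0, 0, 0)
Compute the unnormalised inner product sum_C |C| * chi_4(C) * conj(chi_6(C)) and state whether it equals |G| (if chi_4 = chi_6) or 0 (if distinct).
Sum = 0; so <chi_4, chi_6> = 0 (distinct irreducibles are orthogonal).

Justification: Compute term by term over conjugacy classes (|C| * chi_4(C) * conj(chi_6(C))):
  1*(1)*conj(2) + 1*(1)*conj(2) + 2*(-1)*conj(0) + 2*(1)*conj(-2) + 2*(-1)*conj(0) + 4*(-1)*conj(0) + 4*(1)*conj(0)
  = (2) + (2) + (0) + (-4) + (0) + (0) + (0)
  = 0.
Dividing by |G| = 16 gives 0/16 = 0, matching the row-orthogonality relation <chi_4, chi_6> = [chi_4 = chi_6].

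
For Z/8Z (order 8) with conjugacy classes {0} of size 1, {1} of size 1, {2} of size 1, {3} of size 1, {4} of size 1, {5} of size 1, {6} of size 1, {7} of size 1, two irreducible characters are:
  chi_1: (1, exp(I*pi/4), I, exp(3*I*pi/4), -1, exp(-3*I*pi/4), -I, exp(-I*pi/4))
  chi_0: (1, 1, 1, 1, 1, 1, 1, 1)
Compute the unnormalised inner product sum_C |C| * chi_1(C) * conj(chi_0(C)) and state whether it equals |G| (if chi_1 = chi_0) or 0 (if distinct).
Sum = 0; so <chi_1, chi_0> = 0 (distinct irreducibles are orthogonal).

Proof sketch: Compute term by term over conjugacy classes (|C| * chi_1(C) * conj(chi_0(C))):
  1*(1)*conj(1) + 1*(exp(I*pi/4))*conj(1) + 1*(I)*conj(1) + 1*(exp(3*I*pi/4))*conj(1) + 1*(-1)*conj(1) + 1*(exp(-3*I*pi/4))*conj(1) + 1*(-I)*conj(1) + 1*(exp(-I*pi/4))*conj(1)
  = (1) + (exp(I*pi/4)) + (I) + (exp(3*I*pi/4)) + (-1) + (exp(-3*I*pi/4)) + (-I) + (exp(-I*pi/4))
  = 0.
(Exp terms are combined using exp(i*s)*conj(exp(i*t)) = exp(i*(s-t)), and sums of them are collapsed using the identity that for every m > 1 the m distinct m-th roots of unity sum to 0, e.g. 1 + exp(2*I*pi/3) + exp(-2*I*pi/3) = 0.)
Dividing by |G| = 8 gives 0/8 = 0, matching the row-orthogonality relation <chi_1, chi_0> = [chi_1 = chi_0].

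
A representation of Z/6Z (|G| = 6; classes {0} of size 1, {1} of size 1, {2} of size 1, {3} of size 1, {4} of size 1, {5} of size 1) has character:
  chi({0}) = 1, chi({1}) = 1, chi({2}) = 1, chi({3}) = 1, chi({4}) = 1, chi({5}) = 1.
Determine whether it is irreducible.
Irreducible: <chi, chi> = 1.

Argument: <chi, chi> = (1/|G|) sum_C |C| * |chi(C)|^2 = (1/6)[1*|1|^2 + 1*|1|^2 + 1*|1|^2 + 1*|1|^2 + 1*|1|^2 + 1*|1|^2]
  = (1/6)[(1) + (1) + (1) + (1) + (1) + (1)] = 6/6 = 1.
(Exp terms are combined using exp(i*s)*conj(exp(i*t)) = exp(i*(s-t)), and sums of them are collapsed using the identity that for every m > 1 the m distinct m-th roots of unity sum to 0, e.g. 1 + exp(2*I*pi/3) + exp(-2*I*pi/3) = 0.)
A character is irreducible iff <chi, chi> = 1, so this representation is irreducible.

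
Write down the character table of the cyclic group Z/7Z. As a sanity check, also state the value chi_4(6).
Character table of Z/7Z (irreps indexed chi_0,...,chi_6 with chi_k(m) = zeta_7^(k*m), zeta_7 = exp(2*pi*i/7)):
  irrep \ class  {0} (size 1)  {1} (size 1)    {2} (size 1)    {3} (size 1)    {4} (size 1)    {5} (size 1)    {6} (size 1)  
  chi_0          1             1               1               1               1               1               1             
  chi_1          1             exp(2*I*pi/7)   exp(4*I*pi/7)   exp(6*I*pi/7)   exp(-6*I*pi/7)  exp(-4*I*pi/7)  exp(-2*I*pi/7)
  chi_2          1             exp(4*I*pi/7)   exp(-6*I*pi/7)  exp(-2*I*pi/7)  exp(2*I*pi/7)   exp(6*I*pi/7)   exp(-4*I*pi/7)
  chi_3          1             exp(6*I*pi/7)   exp(-2*I*pi/7)  exp(4*I*pi/7)   exp(-4*I*pi/7)  exp(2*I*pi/7)   exp(-6*I*pi/7)
  chi_4          1             exp(-6*I*pi/7)  exp(2*I*pi/7)   exp(-4*I*pi/7)  exp(4*I*pi/7)   exp(-2*I*pi/7)  exp(6*I*pi/7) 
  chi_5          1             exp(-4*I*pi/7)  exp(6*I*pi/7)   exp(2*I*pi/7)   exp(-2*I*pi/7)  exp(-6*I*pi/7)  exp(4*I*pi/7) 
  chi_6          1             exp(-2*I*pi/7)  exp(-4*I*pi/7)  exp(-6*I*pi/7)  exp(6*I*pi/7)   exp(4*I*pi/7)   exp(2*I*pi/7) 

Spot check: chi_4(6) = zeta_7^(4*6) = zeta_7^24 = exp(6*I*pi/7).

Argument: Z/7Z is abelian, so all 7 irreducible complex representations are 1-dimensional. They are given by chi_k(m) = zeta_7^(k*m) for k = 0,...,6. Row orthogonality: sum_m chi_k(m) conj(chi_l(m)) = 7 * [k = l].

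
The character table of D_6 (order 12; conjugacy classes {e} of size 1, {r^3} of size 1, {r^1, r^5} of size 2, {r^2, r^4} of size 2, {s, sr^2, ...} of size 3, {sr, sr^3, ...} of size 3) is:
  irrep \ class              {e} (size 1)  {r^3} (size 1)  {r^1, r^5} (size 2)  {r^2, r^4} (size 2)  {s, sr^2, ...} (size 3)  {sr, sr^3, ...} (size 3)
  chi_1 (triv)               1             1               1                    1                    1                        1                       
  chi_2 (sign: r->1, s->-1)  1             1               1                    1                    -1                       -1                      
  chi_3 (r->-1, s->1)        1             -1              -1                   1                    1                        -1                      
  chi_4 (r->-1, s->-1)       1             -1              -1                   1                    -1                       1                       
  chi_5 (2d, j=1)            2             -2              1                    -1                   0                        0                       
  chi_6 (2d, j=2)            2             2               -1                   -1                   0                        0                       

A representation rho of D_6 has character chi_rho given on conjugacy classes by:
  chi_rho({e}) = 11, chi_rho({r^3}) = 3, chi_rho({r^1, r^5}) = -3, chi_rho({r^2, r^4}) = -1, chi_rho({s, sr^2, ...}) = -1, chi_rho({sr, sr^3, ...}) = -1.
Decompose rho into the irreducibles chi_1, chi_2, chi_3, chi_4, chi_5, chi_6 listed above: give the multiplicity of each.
Multiplicities: chi_1: 0, chi_2: 1, chi_3: 1, chi_4: 1, chi_5: 1, chi_6: 3.

Explanation: Use <chi_rho, chi> = (1/|G|) sum_C |C| * chi_rho(C) * conj(chi(C)) with |G| = 12 for each irreducible chi in the table:
  <chi_rho, chi_1> = (1/12)[1*(11)*conj(1) + 1*(3)*conj(1) + 2*(-3)*conj(1) + 2*(-1)*conj(1) + 3*(-1)*conj(1) + 3*(-1)*conj(1)]
      = (1/12)[(11) + (3) + (-6) + (-2) + (-3) + (-3)] = 0/12 = 0
  <chi_rho, chi_2> = (1/12)[1*(11)*conj(1) + 1*(3)*conj(1) + 2*(-3)*conj(1) + 2*(-1)*conj(1) + 3*(-1)*conj(-1) + 3*(-1)*conj(-1)]
      = (1/12)[(11) + (3) + (-6) + (-2) + (3) + (3)] = 12/12 = 1
  <chi_rho, chi_3> = (1/12)[1*(11)*conj(1) + 1*(3)*conj(-1) + 2*(-3)*conj(-1) + 2*(-1)*conj(1) + 3*(-1)*conj(1) + 3*(-1)*conj(-1)]
      = (1/12)[(11) + (-3) + (6) + (-2) + (-3) + (3)] = 12/12 = 1
  <chi_rho, chi_4> = (1/12)[1*(11)*conj(1) + 1*(3)*conj(-1) + 2*(-3)*conj(-1) + 2*(-1)*conj(1) + 3*(-1)*conj(-1) + 3*(-1)*conj(1)]
      = (1/12)[(11) + (-3) + (6) + (-2) + (3) + (-3)] = 12/12 = 1
  <chi_rho, chi_5> = (1/12)[1*(11)*conj(2) + 1*(3)*conj(-2) + 2*(-3)*conj(1) + 2*(-1)*conj(-1) + 3*(-1)*conj(0) + 3*(-1)*conj(0)]
      = (1/12)[(22) + (-6) + (-6) + (2) + (0) + (0)] = 12/12 = 1
  <chi_rho, chi_6> = (1/12)[1*(11)*conj(2) + 1*(3)*conj(2) + 2*(-3)*conj(-1) + 2*(-1)*conj(-1) + 3*(-1)*conj(0) + 3*(-1)*conj(0)]
      = (1/12)[(22) + (6) + (6) + (2) + (0) + (0)] = 36/12 = 3
Dimension check: dim(rho) = sum (mult * dim) = 0*1 + 1*1 + 1*1 + 1*1 + 1*2 + 3*2 = 11 = chi_rho(e) = 11.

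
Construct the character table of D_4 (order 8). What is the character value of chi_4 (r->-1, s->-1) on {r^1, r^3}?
Conjugacy classes: {e} of size 1, {r^2} of size 1, {r^1, r^3} of size 2, {s, sr^2, ...} of size 2, {sr, sr^3, ...} of size 2.
Character table:
  irrep \ class              {e} (size 1)  {r^2} (size 1)  {r^1, r^3} (size 2)  {s, sr^2, ...} (size 2)  {sr, sr^3, ...} (size 2)
  chi_1 (triv)               1             1               1                    1                        1                       
  chi_2 (sign: r->1, s->-1)  1             1               1                    -1                       -1                      
  chi_3 (r->-1, s->1)        1             1               -1                   1                        -1                      
  chi_4 (r->-1, s->-1)       1             1               -1                   -1                       1                       
  chi_5 (2d, j=1)            2             -2              0                    0                        0                       

Spot check: chi_4 (r->-1, s->-1) on {r^1, r^3} = -1.

Explanation: D_4 has order 2*4 = 8 with 5 conjugacy classes, hence 5 irreducibles. Sum of squared dims 1 + 1 + 1 + 1 + 4 = 8 = |G|. Linear characters come from the abelianisation; the 2-dimensional irreps have character r^k -> 2*cos(2*pi*j*k/4), reflections -> 0.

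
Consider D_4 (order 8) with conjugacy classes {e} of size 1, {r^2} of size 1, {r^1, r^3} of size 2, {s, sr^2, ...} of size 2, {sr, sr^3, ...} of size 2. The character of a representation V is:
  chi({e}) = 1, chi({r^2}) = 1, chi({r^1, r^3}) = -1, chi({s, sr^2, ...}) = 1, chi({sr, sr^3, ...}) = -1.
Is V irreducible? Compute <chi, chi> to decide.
Irreducible: <chi, chi> = 1.

Justification: <chi, chi> = (1/|G|) sum_C |C| * |chi(C)|^2 = (1/8)[1*|1|^2 + 1*|1|^2 + 2*|-1|^2 + 2*|1|^2 + 2*|-1|^2]
  = (1/8)[(1) + (1) + (2) + (2) + (2)] = 8/8 = 1.
A character is irreducible iff <chi, chi> = 1, so this representation is irreducible.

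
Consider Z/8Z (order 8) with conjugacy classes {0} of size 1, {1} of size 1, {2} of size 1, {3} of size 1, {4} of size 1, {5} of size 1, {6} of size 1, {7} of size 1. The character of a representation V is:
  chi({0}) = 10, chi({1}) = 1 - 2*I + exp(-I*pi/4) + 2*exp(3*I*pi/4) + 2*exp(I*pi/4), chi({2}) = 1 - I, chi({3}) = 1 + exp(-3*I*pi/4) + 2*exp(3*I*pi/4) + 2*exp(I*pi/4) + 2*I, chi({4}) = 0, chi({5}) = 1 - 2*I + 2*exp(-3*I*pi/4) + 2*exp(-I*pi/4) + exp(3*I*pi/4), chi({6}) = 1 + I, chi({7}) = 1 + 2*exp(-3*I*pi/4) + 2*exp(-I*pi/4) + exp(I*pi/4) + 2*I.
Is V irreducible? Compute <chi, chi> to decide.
Not irreducible (reducible): <chi, chi> = 18 > 1.

<chi, chi> = (1/|G|) sum_C |C| * |chi(C)|^2 = (1/8)[1*|10|^2 + 1*|1 - 2*I + exp(-I*pi/4) + 2*exp(3*I*pi/4) + 2*exp(I*pi/4)|^2 + 1*|1 - I|^2 + 1*|1 + exp(-3*I*pi/4) + 2*exp(3*I*pi/4) + 2*exp(I*pi/4) + 2*I|^2 + 1*|0|^2 + 1*|1 - 2*I + 2*exp(-3*I*pi/4) + 2*exp(-I*pi/4) + exp(3*I*pi/4)|^2 + 1*|1 + I|^2 + 1*|1 + 2*exp(-3*I*pi/4) + 2*exp(-I*pi/4) + exp(I*pi/4) + 2*I|^2]
  = (1/8)[(100) + (10 + 6*exp(-3*I*pi/4) - exp(-I*pi/4) + exp(I*pi/4) + 4*exp(3*I*pi/4)) + (2) + (10 + 4*exp(-I*pi/4) + exp(-3*I*pi/4) - exp(3*I*pi/4) + 6*exp(I*pi/4)) + (0) + (10 + 4*exp(-I*pi/4) + exp(-3*I*pi/4) - exp(3*I*pi/4) + 6*exp(I*pi/4)) + (2) + (10 + 6*exp(-3*I*pi/4) - exp(-I*pi/4) + exp(I*pi/4) + 4*exp(3*I*pi/4))] = 144/8 = 18.
(Exp terms are combined using exp(i*s)*conj(exp(i*t)) = exp(i*(s-t)), and sums of them are collapsed using the identity that for every m > 1 the m distinct m-th roots of unity sum to 0, e.g. 1 + exp(2*I*pi/3) + exp(-2*I*pi/3) = 0.)
A character is irreducible iff <chi, chi> = 1, so this representation is reducible.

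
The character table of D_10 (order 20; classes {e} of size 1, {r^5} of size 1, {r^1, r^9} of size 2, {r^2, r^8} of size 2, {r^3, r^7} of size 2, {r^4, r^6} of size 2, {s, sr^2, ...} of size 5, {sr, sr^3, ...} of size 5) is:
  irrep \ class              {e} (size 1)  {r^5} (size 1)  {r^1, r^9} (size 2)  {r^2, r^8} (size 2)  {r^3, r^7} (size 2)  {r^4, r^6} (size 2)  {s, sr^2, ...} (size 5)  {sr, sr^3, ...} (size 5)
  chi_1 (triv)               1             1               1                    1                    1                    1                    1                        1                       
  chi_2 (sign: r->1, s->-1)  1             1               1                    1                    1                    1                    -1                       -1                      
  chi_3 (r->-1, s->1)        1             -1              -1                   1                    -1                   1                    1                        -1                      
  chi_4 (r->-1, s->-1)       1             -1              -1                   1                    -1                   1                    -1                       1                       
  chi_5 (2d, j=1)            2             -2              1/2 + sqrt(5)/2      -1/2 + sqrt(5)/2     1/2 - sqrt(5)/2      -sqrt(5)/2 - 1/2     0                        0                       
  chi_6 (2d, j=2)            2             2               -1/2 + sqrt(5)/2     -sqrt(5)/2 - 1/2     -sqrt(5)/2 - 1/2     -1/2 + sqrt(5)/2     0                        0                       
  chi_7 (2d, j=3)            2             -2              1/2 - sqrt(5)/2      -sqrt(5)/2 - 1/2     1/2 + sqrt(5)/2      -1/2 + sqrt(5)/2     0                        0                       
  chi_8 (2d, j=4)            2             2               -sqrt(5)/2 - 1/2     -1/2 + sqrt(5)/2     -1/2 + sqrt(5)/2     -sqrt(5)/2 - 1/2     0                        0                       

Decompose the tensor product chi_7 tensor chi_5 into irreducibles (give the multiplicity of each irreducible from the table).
chi_7 tensor chi_5 = chi_6 + chi_8 (all other irreducibles have multiplicity 0).

Details: The character of a tensor product is the pointwise product (chi_7 * chi_5)(C) = chi_7(C) * chi_5(C):
  {e}: (2)*(2), {r^5}: (-2)*(-2), {r^1, r^9}: (1/2 - sqrt(5)/2)*(1/2 + sqrt(5)/2), {r^2, r^8}: (-sqrt(5)/2 - 1/2)*(-1/2 + sqrt(5)/2), {r^3, r^7}: (1/2 + sqrt(5)/2)*(1/2 - sqrt(5)/2), {r^4, r^6}: (-1/2 + sqrt(5)/2)*(-sqrt(5)/2 - 1/2), {s, sr^2, ...}: (0)*(0), {sr, sr^3, ...}: (0)*(0)
so (chi_7 * chi_5) takes values
  {e} -> 4, {r^5} -> 4, {r^1, r^9} -> -1, {r^2, r^8} -> -1, {r^3, r^7} -> -1, {r^4, r^6} -> -1, {s, sr^2, ...} -> 0, {sr, sr^3, ...} -> 0.
Now take the inner product of this character with each irreducible chi from the table, <chi_7*chi_5, chi> = (1/20) sum_C |C| (chi_7*chi_5)(C) conj(chi(C)):
  <chi_7*chi_5, chi_1> = (1/20)[1*(4)*conj(1) + 1*(4)*conj(1) + 2*(-1)*conj(1) + 2*(-1)*conj(1) + 2*(-1)*conj(1) + 2*(-1)*conj(1) + 5*(0)*conj(1) + 5*(0)*conj(1)]
      = (1/20)[(4) + (4) + (-2) + (-2) + (-2) + (-2) + (0) + (0)] = 0/20 = 0
  <chi_7*chi_5, chi_2> = (1/20)[1*(4)*conj(1) + 1*(4)*conj(1) + 2*(-1)*conj(1) + 2*(-1)*conj(1) + 2*(-1)*conj(1) + 2*(-1)*conj(1) + 5*(0)*conj(-1) + 5*(0)*conj(-1)]
      = (1/20)[(4) + (4) + (-2) + (-2) + (-2) + (-2) + (0) + (0)] = 0/20 = 0
  <chi_7*chi_5, chi_3> = (1/20)[1*(4)*conj(1) + 1*(4)*conj(-1) + 2*(-1)*conj(-1) + 2*(-1)*conj(1) + 2*(-1)*conj(-1) + 2*(-1)*conj(1) + 5*(0)*conj(1) + 5*(0)*conj(-1)]
      = (1/20)[(4) + (-4) + (2) + (-2) + (2) + (-2) + (0) + (0)] = 0/20 = 0
  <chi_7*chi_5, chi_4> = (1/20)[1*(4)*conj(1) + 1*(4)*conj(-1) + 2*(-1)*conj(-1) + 2*(-1)*conj(1) + 2*(-1)*conj(-1) + 2*(-1)*conj(1) + 5*(0)*conj(-1) + 5*(0)*conj(1)]
      = (1/20)[(4) + (-4) + (2) + (-2) + (2) + (-2) + (0) + (0)] = 0/20 = 0
  <chi_7*chi_5, chi_5> = (1/20)[1*(4)*conj(2) + 1*(4)*conj(-2) + 2*(-1)*conj(1/2 + sqrt(5)/2) + 2*(-1)*conj(-1/2 + sqrt(5)/2) + 2*(-1)*conj(1/2 - sqrt(5)/2) + 2*(-1)*conj(-sqrt(5)/2 - 1/2) + 5*(0)*conj(0) + 5*(0)*conj(0)]
      = (1/20)[(8) + (-8) + (-sqrt(5) - 1) + (1 - sqrt(5)) + (-1 + sqrt(5)) + (1 + sqrt(5)) + (0) + (0)] = 0/20 = 0
  <chi_7*chi_5, chi_6> = (1/20)[1*(4)*conj(2) + 1*(4)*conj(2) + 2*(-1)*conj(-1/2 + sqrt(5)/2) + 2*(-1)*conj(-sqrt(5)/2 - 1/2) + 2*(-1)*conj(-sqrt(5)/2 - 1/2) + 2*(-1)*conj(-1/2 + sqrt(5)/2) + 5*(0)*conj(0) + 5*(0)*conj(0)]
      = (1/20)[(8) + (8) + (1 - sqrt(5)) + (1 + sqrt(5)) + (1 + sqrt(5)) + (1 - sqrt(5)) + (0) + (0)] = 20/20 = 1
  <chi_7*chi_5, chi_7> = (1/20)[1*(4)*conj(2) + 1*(4)*conj(-2) + 2*(-1)*conj(1/2 - sqrt(5)/2) + 2*(-1)*conj(-sqrt(5)/2 - 1/2) + 2*(-1)*conj(1/2 + sqrt(5)/2) + 2*(-1)*conj(-1/2 + sqrt(5)/2) + 5*(0)*conj(0) + 5*(0)*conj(0)]
      = (1/20)[(8) + (-8) + (-1 + sqrt(5)) + (1 + sqrt(5)) + (-sqrt(5) - 1) + (1 - sqrt(5)) + (0) + (0)] = 0/20 = 0
  <chi_7*chi_5, chi_8> = (1/20)[1*(4)*conj(2) + 1*(4)*conj(2) + 2*(-1)*conj(-sqrt(5)/2 - 1/2) + 2*(-1)*conj(-1/2 + sqrt(5)/2) + 2*(-1)*conj(-1/2 + sqrt(5)/2) + 2*(-1)*conj(-sqrt(5)/2 - 1/2) + 5*(0)*conj(0) + 5*(0)*conj(0)]
      = (1/20)[(8) + (8) + (1 + sqrt(5)) + (1 - sqrt(5)) + (1 - sqrt(5)) + (1 + sqrt(5)) + (0) + (0)] = 20/20 = 1
Hence the multiplicities are chi_6: 1, chi_8: 1. Dimension check: dim(chi_7)*dim(chi_5) = 2*2 = 4 and sum (mult * dim) = 1*2 + 1*2 = 4.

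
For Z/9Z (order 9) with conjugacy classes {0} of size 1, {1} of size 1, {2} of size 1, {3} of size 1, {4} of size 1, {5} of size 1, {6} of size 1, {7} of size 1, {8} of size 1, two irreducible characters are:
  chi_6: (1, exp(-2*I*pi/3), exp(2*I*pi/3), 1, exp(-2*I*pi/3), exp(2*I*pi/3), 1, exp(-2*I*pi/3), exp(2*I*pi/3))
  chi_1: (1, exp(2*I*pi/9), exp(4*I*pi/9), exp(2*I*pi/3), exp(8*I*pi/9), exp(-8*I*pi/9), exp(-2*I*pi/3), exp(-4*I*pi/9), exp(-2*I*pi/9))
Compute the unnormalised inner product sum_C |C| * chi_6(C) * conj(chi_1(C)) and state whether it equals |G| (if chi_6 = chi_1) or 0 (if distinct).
Sum = 0; so <chi_6, chi_1> = 0 (distinct irreducibles are orthogonal).

Reasoning: Compute term by term over conjugacy classes (|C| * chi_6(C) * conj(chi_1(C))):
  1*(1)*conj(1) + 1*(exp(-2*I*pi/3))*conj(exp(2*I*pi/9)) + 1*(exp(2*I*pi/3))*conj(exp(4*I*pi/9)) + 1*(1)*conj(exp(2*I*pi/3)) + 1*(exp(-2*I*pi/3))*conj(exp(8*I*pi/9)) + 1*(exp(2*I*pi/3))*conj(exp(-8*I*pi/9)) + 1*(1)*conj(exp(-2*I*pi/3)) + 1*(exp(-2*I*pi/3))*conj(exp(-4*I*pi/9)) + 1*(exp(2*I*pi/3))*conj(exp(-2*I*pi/9))
  = (1) + (exp(-8*I*pi/9)) + (exp(2*I*pi/9)) + (exp(-2*I*pi/3)) + (exp(4*I*pi/9)) + (exp(-4*I*pi/9)) + (exp(2*I*pi/3)) + (exp(-2*I*pi/9)) + (exp(8*I*pi/9))
  = 0.
(Exp terms are combined using exp(i*s)*conj(exp(i*t)) = exp(i*(s-t)), and sums of them are collapsed using the identity that for every m > 1 the m distinct m-th roots of unity sum to 0, e.g. 1 + exp(2*I*pi/3) + exp(-2*I*pi/3) = 0.)
Dividing by |G| = 9 gives 0/9 = 0, matching the row-orthogonality relation <chi_6, chi_1> = [chi_6 = chi_1].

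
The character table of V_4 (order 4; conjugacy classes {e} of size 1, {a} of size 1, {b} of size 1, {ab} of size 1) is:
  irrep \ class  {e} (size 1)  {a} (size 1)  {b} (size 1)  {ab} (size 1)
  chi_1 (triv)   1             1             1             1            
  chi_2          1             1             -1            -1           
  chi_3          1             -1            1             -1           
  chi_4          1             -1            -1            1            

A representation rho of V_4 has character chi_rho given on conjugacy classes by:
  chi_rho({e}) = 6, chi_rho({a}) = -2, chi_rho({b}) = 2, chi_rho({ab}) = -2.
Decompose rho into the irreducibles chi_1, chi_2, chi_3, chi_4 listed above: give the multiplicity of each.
Multiplicities: chi_1: 1, chi_2: 1, chi_3: 3, chi_4: 1.

Justification: Use <chi_rho, chi> = (1/|G|) sum_C |C| * chi_rho(C) * conj(chi(C)) with |G| = 4 for each irreducible chi in the table:
  <chi_rho, chi_1> = (1/4)[1*(6)*conj(1) + 1*(-2)*conj(1) + 1*(2)*conj(1) + 1*(-2)*conj(1)]
      = (1/4)[(6) + (-2) + (2) + (-2)] = 4/4 = 1
  <chi_rho, chi_2> = (1/4)[1*(6)*conj(1) + 1*(-2)*conj(1) + 1*(2)*conj(-1) + 1*(-2)*conj(-1)]
      = (1/4)[(6) + (-2) + (-2) + (2)] = 4/4 = 1
  <chi_rho, chi_3> = (1/4)[1*(6)*conj(1) + 1*(-2)*conj(-1) + 1*(2)*conj(1) + 1*(-2)*conj(-1)]
      = (1/4)[(6) + (2) + (2) + (2)] = 12/4 = 3
  <chi_rho, chi_4> = (1/4)[1*(6)*conj(1) + 1*(-2)*conj(-1) + 1*(2)*conj(-1) + 1*(-2)*conj(1)]
      = (1/4)[(6) + (2) + (-2) + (-2)] = 4/4 = 1
Dimension check: dim(rho) = sum (mult * dim) = 1*1 + 1*1 + 3*1 + 1*1 = 6 = chi_rho(e) = 6.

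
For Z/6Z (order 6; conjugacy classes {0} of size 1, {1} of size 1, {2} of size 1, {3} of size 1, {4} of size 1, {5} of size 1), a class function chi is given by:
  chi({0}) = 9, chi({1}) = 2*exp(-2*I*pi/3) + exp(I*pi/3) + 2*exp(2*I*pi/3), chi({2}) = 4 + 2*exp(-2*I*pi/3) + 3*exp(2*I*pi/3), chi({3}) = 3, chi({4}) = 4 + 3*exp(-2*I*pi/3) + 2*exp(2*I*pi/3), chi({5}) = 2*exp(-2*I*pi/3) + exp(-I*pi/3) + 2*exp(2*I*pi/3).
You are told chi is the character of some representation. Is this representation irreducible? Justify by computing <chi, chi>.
Not irreducible (reducible): <chi, chi> = 17 > 1.

Why: <chi, chi> = (1/|G|) sum_C |C| * |chi(C)|^2 = (1/6)[1*|9|^2 + 1*|2*exp(-2*I*pi/3) + exp(I*pi/3) + 2*exp(2*I*pi/3)|^2 + 1*|4 + 2*exp(-2*I*pi/3) + 3*exp(2*I*pi/3)|^2 + 1*|3|^2 + 1*|4 + 3*exp(-2*I*pi/3) + 2*exp(2*I*pi/3)|^2 + 1*|2*exp(-2*I*pi/3) + exp(-I*pi/3) + 2*exp(2*I*pi/3)|^2]
  = (1/6)[(81) + (3) + (3) + (9) + (3) + (3)] = 102/6 = 17.
(Exp terms are combined using exp(i*s)*conj(exp(i*t)) = exp(i*(s-t)), and sums of them are collapsed using the identity that for every m > 1 the m distinct m-th roots of unity sum to 0, e.g. 1 + exp(2*I*pi/3) + exp(-2*I*pi/3) = 0.)
A character is irreducible iff <chi, chi> = 1, so this representation is reducible.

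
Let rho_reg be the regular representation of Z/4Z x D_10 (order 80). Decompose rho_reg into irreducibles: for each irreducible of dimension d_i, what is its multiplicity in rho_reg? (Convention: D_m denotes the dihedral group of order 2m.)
Each irreducible V_i of dimension d_i appears with multiplicity d_i, i.e. rho_reg = (direct sum over all irreducibles V_i) d_i V_i. The irreducible dimensions for Z/4Z x D_10 are 1, 1, 1, 1, 1, 1, 1, 1, 1, 1, 1, 1, 1, 1, 1, 1, 2, 2, 2, 2, 2, 2, 2, 2, 2, 2, 2, 2, 2, 2, 2, 2: 16 irreducibles of dimension 1, each with multiplicity 1; 16 irreducibles of dimension 2, each with multiplicity 2. Total dimension 16*1*1 + 16*2*2 = 80 = |G|.

Proof sketch: General theorem: in the regular representation of a finite group G, each irreducible appears with multiplicity equal to its dimension. Check: dim(rho_reg) = sum d_i^2 = 1 + 1 + 1 + 1 + 1 + 1 + 1 + 1 + 1 + 1 + 1 + 1 + 1 + 1 + 1 + 1 + 4 + 4 + 4 + 4 + 4 + 4 + 4 + 4 + 4 + 4 + 4 + 4 + 4 + 4 + 4 + 4 = 80 = |G|.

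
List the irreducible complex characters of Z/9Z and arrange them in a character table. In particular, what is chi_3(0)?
Character table of Z/9Z (irreps indexed chi_0,...,chi_8 with chi_k(m) = zeta_9^(k*m), zeta_9 = exp(2*pi*i/9)):
  irrep \ class  {0} (size 1)  {1} (size 1)    {2} (size 1)    {3} (size 1)    {4} (size 1)    {5} (size 1)    {6} (size 1)    {7} (size 1)    {8} (size 1)  
  chi_0          1             1               1               1               1               1               1               1               1             
  chi_1          1             exp(2*I*pi/9)   exp(4*I*pi/9)   exp(2*I*pi/3)   exp(8*I*pi/9)   exp(-8*I*pi/9)  exp(-2*I*pi/3)  exp(-4*I*pi/9)  exp(-2*I*pi/9)
  chi_2          1             exp(4*I*pi/9)   exp(8*I*pi/9)   exp(-2*I*pi/3)  exp(-2*I*pi/9)  exp(2*I*pi/9)   exp(2*I*pi/3)   exp(-8*I*pi/9)  exp(-4*I*pi/9)
  chi_3          1             exp(2*I*pi/3)   exp(-2*I*pi/3)  1               exp(2*I*pi/3)   exp(-2*I*pi/3)  1               exp(2*I*pi/3)   exp(-2*I*pi/3)
  chi_4          1             exp(8*I*pi/9)   exp(-2*I*pi/9)  exp(2*I*pi/3)   exp(-4*I*pi/9)  exp(4*I*pi/9)   exp(-2*I*pi/3)  exp(2*I*pi/9)   exp(-8*I*pi/9)
  chi_5          1             exp(-8*I*pi/9)  exp(2*I*pi/9)   exp(-2*I*pi/3)  exp(4*I*pi/9)   exp(-4*I*pi/9)  exp(2*I*pi/3)   exp(-2*I*pi/9)  exp(8*I*pi/9) 
  chi_6          1             exp(-2*I*pi/3)  exp(2*I*pi/3)   1               exp(-2*I*pi/3)  exp(2*I*pi/3)   1               exp(-2*I*pi/3)  exp(2*I*pi/3) 
  chi_7          1             exp(-4*I*pi/9)  exp(-8*I*pi/9)  exp(2*I*pi/3)   exp(2*I*pi/9)   exp(-2*I*pi/9)  exp(-2*I*pi/3)  exp(8*I*pi/9)   exp(4*I*pi/9) 
  chi_8          1             exp(-2*I*pi/9)  exp(-4*I*pi/9)  exp(-2*I*pi/3)  exp(-8*I*pi/9)  exp(8*I*pi/9)   exp(2*I*pi/3)   exp(4*I*pi/9)   exp(2*I*pi/9) 

Spot check: chi_3(0) = zeta_9^(3*0) = zeta_9^0 = 1.

Argument: Z/9Z is abelian, so all 9 irreducible complex representations are 1-dimensional. They are given by chi_k(m) = zeta_9^(k*m) for k = 0,...,8. Row orthogonality: sum_m chi_k(m) conj(chi_l(m)) = 9 * [k = l].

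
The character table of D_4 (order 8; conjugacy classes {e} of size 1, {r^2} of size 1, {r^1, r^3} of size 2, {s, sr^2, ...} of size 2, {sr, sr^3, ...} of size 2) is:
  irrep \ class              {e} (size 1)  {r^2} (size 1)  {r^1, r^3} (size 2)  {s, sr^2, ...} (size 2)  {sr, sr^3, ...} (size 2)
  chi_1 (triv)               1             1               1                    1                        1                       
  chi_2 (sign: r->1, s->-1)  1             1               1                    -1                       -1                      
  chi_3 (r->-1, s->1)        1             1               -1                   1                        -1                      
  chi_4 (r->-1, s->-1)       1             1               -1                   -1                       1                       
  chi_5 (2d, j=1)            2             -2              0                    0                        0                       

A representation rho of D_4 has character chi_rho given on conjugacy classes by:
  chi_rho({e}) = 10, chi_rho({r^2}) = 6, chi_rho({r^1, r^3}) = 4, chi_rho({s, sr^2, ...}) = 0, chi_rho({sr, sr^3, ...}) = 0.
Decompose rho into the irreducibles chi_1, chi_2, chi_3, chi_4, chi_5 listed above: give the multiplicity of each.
Multiplicities: chi_1: 3, chi_2: 3, chi_3: 1, chi_4: 1, chi_5: 1.

Explanation: Use <chi_rho, chi> = (1/|G|) sum_C |C| * chi_rho(C) * conj(chi(C)) with |G| = 8 for each irreducible chi in the table:
  <chi_rho, chi_1> = (1/8)[1*(10)*conj(1) + 1*(6)*conj(1) + 2*(4)*conj(1) + 2*(0)*conj(1) + 2*(0)*conj(1)]
      = (1/8)[(10) + (6) + (8) + (0) + (0)] = 24/8 = 3
  <chi_rho, chi_2> = (1/8)[1*(10)*conj(1) + 1*(6)*conj(1) + 2*(4)*conj(1) + 2*(0)*conj(-1) + 2*(0)*conj(-1)]
      = (1/8)[(10) + (6) + (8) + (0) + (0)] = 24/8 = 3
  <chi_rho, chi_3> = (1/8)[1*(10)*conj(1) + 1*(6)*conj(1) + 2*(4)*conj(-1) + 2*(0)*conj(1) + 2*(0)*conj(-1)]
      = (1/8)[(10) + (6) + (-8) + (0) + (0)] = 8/8 = 1
  <chi_rho, chi_4> = (1/8)[1*(10)*conj(1) + 1*(6)*conj(1) + 2*(4)*conj(-1) + 2*(0)*conj(-1) + 2*(0)*conj(1)]
      = (1/8)[(10) + (6) + (-8) + (0) + (0)] = 8/8 = 1
  <chi_rho, chi_5> = (1/8)[1*(10)*conj(2) + 1*(6)*conj(-2) + 2*(4)*conj(0) + 2*(0)*conj(0) + 2*(0)*conj(0)]
      = (1/8)[(20) + (-12) + (0) + (0) + (0)] = 8/8 = 1
Dimension check: dim(rho) = sum (mult * dim) = 3*1 + 3*1 + 1*1 + 1*1 + 1*2 = 10 = chi_rho(e) = 10.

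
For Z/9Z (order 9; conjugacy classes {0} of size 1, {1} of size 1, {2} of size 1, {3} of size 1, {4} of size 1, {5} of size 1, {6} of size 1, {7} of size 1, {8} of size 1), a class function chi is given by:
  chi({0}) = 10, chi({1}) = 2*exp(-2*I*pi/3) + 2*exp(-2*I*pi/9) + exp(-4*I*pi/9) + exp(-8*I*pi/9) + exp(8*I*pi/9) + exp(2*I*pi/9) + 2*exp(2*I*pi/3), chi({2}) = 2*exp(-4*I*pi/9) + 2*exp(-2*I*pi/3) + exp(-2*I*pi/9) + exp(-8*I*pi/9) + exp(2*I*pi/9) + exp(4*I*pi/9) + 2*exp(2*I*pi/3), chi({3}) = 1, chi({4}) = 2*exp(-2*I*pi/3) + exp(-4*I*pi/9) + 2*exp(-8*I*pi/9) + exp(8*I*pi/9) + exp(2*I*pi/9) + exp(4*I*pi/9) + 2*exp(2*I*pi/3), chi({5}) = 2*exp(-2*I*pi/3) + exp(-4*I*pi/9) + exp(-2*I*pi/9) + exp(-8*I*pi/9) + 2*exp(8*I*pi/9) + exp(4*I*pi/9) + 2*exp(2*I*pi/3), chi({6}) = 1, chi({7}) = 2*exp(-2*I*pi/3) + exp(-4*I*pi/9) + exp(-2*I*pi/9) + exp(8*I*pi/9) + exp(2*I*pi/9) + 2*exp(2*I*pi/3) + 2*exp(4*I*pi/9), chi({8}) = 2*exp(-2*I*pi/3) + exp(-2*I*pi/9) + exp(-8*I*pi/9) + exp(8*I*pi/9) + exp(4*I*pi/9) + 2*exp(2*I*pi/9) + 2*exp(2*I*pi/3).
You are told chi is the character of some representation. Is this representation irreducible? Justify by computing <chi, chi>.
Not irreducible (reducible): <chi, chi> = 16 > 1.

<chi, chi> = (1/|G|) sum_C |C| * |chi(C)|^2 = (1/9)[1*|10|^2 + 1*|2*exp(-2*I*pi/3) + 2*exp(-2*I*pi/9) + exp(-4*I*pi/9) + exp(-8*I*pi/9) + exp(8*I*pi/9) + exp(2*I*pi/9) + 2*exp(2*I*pi/3)|^2 + 1*|2*exp(-4*I*pi/9) + 2*exp(-2*I*pi/3) + exp(-2*I*pi/9) + exp(-8*I*pi/9) + exp(2*I*pi/9) + exp(4*I*pi/9) + 2*exp(2*I*pi/3)|^2 + 1*|1|^2 + 1*|2*exp(-2*I*pi/3) + exp(-4*I*pi/9) + 2*exp(-8*I*pi/9) + exp(8*I*pi/9) + exp(2*I*pi/9) + exp(4*I*pi/9) + 2*exp(2*I*pi/3)|^2 + 1*|2*exp(-2*I*pi/3) + exp(-4*I*pi/9) + exp(-2*I*pi/9) + exp(-8*I*pi/9) + 2*exp(8*I*pi/9) + exp(4*I*pi/9) + 2*exp(2*I*pi/3)|^2 + 1*|1|^2 + 1*|2*exp(-2*I*pi/3) + exp(-4*I*pi/9) + exp(-2*I*pi/9) + exp(8*I*pi/9) + exp(2*I*pi/9) + 2*exp(2*I*pi/3) + 2*exp(4*I*pi/9)|^2 + 1*|2*exp(-2*I*pi/3) + exp(-2*I*pi/9) + exp(-8*I*pi/9) + exp(8*I*pi/9) + exp(4*I*pi/9) + 2*exp(2*I*pi/9) + 2*exp(2*I*pi/3)|^2]
  = (1/9)[(100) + (16 + 13*exp(-4*I*pi/9) + 9*exp(-2*I*pi/3) + 9*exp(-2*I*pi/9) + 11*exp(-8*I*pi/9) + 11*exp(8*I*pi/9) + 9*exp(2*I*pi/9) + 9*exp(2*I*pi/3) + 13*exp(4*I*pi/9)) + (16 + 9*exp(-4*I*pi/9) + 9*exp(-2*I*pi/3) + 11*exp(-2*I*pi/9) + 13*exp(-8*I*pi/9) + 13*exp(8*I*pi/9) + 11*exp(2*I*pi/9) + 9*exp(2*I*pi/3) + 9*exp(4*I*pi/9)) + (1) + (16 + 11*exp(-4*I*pi/9) + 13*exp(-2*I*pi/9) + 9*exp(-2*I*pi/3) + 9*exp(-8*I*pi/9) + 9*exp(8*I*pi/9) + 9*exp(2*I*pi/3) + 13*exp(2*I*pi/9) + 11*exp(4*I*pi/9)) + (16 + 11*exp(-4*I*pi/9) + 13*exp(-2*I*pi/9) + 9*exp(-2*I*pi/3) + 9*exp(-8*I*pi/9) + 9*exp(8*I*pi/9) + 9*exp(2*I*pi/3) + 13*exp(2*I*pi/9) + 11*exp(4*I*pi/9)) + (1) + (16 + 9*exp(-4*I*pi/9) + 9*exp(-2*I*pi/3) + 11*exp(-2*I*pi/9) + 13*exp(-8*I*pi/9) + 13*exp(8*I*pi/9) + 11*exp(2*I*pi/9) + 9*exp(2*I*pi/3) + 9*exp(4*I*pi/9)) + (16 + 13*exp(-4*I*pi/9) + 9*exp(-2*I*pi/3) + 9*exp(-2*I*pi/9) + 11*exp(-8*I*pi/9) + 11*exp(8*I*pi/9) + 9*exp(2*I*pi/9) + 9*exp(2*I*pi/3) + 13*exp(4*I*pi/9))] = 144/9 = 16.
(Exp terms are combined using exp(i*s)*conj(exp(i*t)) = exp(i*(s-t)), and sums of them are collapsed using the identity that for every m > 1 the m distinct m-th roots of unity sum to 0, e.g. 1 + exp(2*I*pi/3) + exp(-2*I*pi/3) = 0.)
A character is irreducible iff <chi, chi> = 1, so this representation is reducible.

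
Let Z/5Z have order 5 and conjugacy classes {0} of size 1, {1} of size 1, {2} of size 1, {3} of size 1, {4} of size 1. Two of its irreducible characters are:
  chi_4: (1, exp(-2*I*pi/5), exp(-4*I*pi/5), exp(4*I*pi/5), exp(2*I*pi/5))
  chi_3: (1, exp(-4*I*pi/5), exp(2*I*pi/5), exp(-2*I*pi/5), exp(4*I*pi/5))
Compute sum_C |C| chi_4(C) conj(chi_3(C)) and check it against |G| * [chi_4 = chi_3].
Sum = 0; so <chi_4, chi_3> = 0 (distinct irreducibles are orthogonal).

Explanation: Compute term by term over conjugacy classes (|C| * chi_4(C) * conj(chi_3(C))):
  1*(1)*conj(1) + 1*(exp(-2*I*pi/5))*conj(exp(-4*I*pi/5)) + 1*(exp(-4*I*pi/5))*conj(exp(2*I*pi/5)) + 1*(exp(4*I*pi/5))*conj(exp(-2*I*pi/5)) + 1*(exp(2*I*pi/5))*conj(exp(4*I*pi/5))
  = (1) + (exp(2*I*pi/5)) + (exp(4*I*pi/5)) + (exp(-4*I*pi/5)) + (exp(-2*I*pi/5))
  = 0.
(Exp terms are combined using exp(i*s)*conj(exp(i*t)) = exp(i*(s-t)), and sums of them are collapsed using the identity that for every m > 1 the m distinct m-th roots of unity sum to 0, e.g. 1 + exp(2*I*pi/3) + exp(-2*I*pi/3) = 0.)
Dividing by |G| = 5 gives 0/5 = 0, matching the row-orthogonality relation <chi_4, chi_3> = [chi_4 = chi_3].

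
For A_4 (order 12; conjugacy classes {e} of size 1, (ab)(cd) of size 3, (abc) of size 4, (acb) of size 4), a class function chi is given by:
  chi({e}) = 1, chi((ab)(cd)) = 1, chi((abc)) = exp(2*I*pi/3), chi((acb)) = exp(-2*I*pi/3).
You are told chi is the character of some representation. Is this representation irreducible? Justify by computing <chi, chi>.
Irreducible: <chi, chi> = 1.

Details: <chi, chi> = (1/|G|) sum_C |C| * |chi(C)|^2 = (1/12)[1*|1|^2 + 3*|1|^2 + 4*|exp(2*I*pi/3)|^2 + 4*|exp(-2*I*pi/3)|^2]
  = (1/12)[(1) + (3) + (4) + (4)] = 12/12 = 1.
(Exp terms are combined using exp(i*s)*conj(exp(i*t)) = exp(i*(s-t)), and sums of them are collapsed using the identity that for every m > 1 the m distinct m-th roots of unity sum to 0, e.g. 1 + exp(2*I*pi/3) + exp(-2*I*pi/3) = 0.)
A character is irreducible iff <chi, chi> = 1, so this representation is irreducible.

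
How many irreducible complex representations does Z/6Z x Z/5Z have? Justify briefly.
30

Working: The number of irreducible complex representations of a finite group equals its number of conjugacy classes. Z/6Z x Z/5Z is abelian of order 30, so every element is its own conjugacy class: 30 classes, so Z/6Z x Z/5Z (order 30) has exactly 30 irreducible complex representations.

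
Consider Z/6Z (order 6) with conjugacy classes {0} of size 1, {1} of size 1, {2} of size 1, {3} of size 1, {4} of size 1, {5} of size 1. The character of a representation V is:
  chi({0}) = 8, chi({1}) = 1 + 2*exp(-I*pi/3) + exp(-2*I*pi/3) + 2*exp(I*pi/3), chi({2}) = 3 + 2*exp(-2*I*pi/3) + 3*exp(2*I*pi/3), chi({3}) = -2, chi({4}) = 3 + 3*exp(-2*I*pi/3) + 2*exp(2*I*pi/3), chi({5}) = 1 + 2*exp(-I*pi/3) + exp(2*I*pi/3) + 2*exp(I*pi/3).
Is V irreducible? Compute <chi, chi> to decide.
Not irreducible (reducible): <chi, chi> = 14 > 1.

<chi, chi> = (1/|G|) sum_C |C| * |chi(C)|^2 = (1/6)[1*|8|^2 + 1*|1 + 2*exp(-I*pi/3) + exp(-2*I*pi/3) + 2*exp(I*pi/3)|^2 + 1*|3 + 2*exp(-2*I*pi/3) + 3*exp(2*I*pi/3)|^2 + 1*|-2|^2 + 1*|3 + 3*exp(-2*I*pi/3) + 2*exp(2*I*pi/3)|^2 + 1*|1 + 2*exp(-I*pi/3) + exp(2*I*pi/3) + 2*exp(I*pi/3)|^2]
  = (1/6)[(64) + (7) + (1) + (4) + (1) + (7)] = 84/6 = 14.
(Exp terms are combined using exp(i*s)*conj(exp(i*t)) = exp(i*(s-t)), and sums of them are collapsed using the identity that for every m > 1 the m distinct m-th roots of unity sum to 0, e.g. 1 + exp(2*I*pi/3) + exp(-2*I*pi/3) = 0.)
A character is irreducible iff <chi, chi> = 1, so this representation is reducible.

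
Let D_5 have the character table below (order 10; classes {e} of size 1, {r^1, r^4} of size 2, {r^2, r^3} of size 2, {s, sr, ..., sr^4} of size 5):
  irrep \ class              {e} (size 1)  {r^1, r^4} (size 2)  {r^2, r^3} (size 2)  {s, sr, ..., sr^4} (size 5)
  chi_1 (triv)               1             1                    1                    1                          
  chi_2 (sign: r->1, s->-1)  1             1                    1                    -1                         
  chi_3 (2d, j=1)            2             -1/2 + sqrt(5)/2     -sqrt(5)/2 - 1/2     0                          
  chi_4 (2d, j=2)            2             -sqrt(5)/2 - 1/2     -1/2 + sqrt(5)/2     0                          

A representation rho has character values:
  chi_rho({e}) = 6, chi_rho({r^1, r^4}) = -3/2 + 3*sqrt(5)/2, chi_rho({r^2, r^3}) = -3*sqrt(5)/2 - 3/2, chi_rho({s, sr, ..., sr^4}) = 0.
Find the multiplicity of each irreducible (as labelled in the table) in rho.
Multiplicities: chi_1: 0, chi_2: 0, chi_3: 3, chi_4: 0.

Reasoning: Use <chi_rho, chi> = (1/|G|) sum_C |C| * chi_rho(C) * conj(chi(C)) with |G| = 10 for each irreducible chi in the table:
  <chi_rho, chi_1> = (1/10)[1*(6)*conj(1) + 2*(-3/2 + 3*sqrt(5)/2)*conj(1) + 2*(-3*sqrt(5)/2 - 3/2)*conj(1) + 5*(0)*conj(1)]
      = (1/10)[(6) + (-3 + 3*sqrt(5)) + (-3*sqrt(5) - 3) + (0)] = 0/10 = 0
  <chi_rho, chi_2> = (1/10)[1*(6)*conj(1) + 2*(-3/2 + 3*sqrt(5)/2)*conj(1) + 2*(-3*sqrt(5)/2 - 3/2)*conj(1) + 5*(0)*conj(-1)]
      = (1/10)[(6) + (-3 + 3*sqrt(5)) + (-3*sqrt(5) - 3) + (0)] = 0/10 = 0
  <chi_rho, chi_3> = (1/10)[1*(6)*conj(2) + 2*(-3/2 + 3*sqrt(5)/2)*conj(-1/2 + sqrt(5)/2) + 2*(-3*sqrt(5)/2 - 3/2)*conj(-sqrt(5)/2 - 1/2) + 5*(0)*conj(0)]
      = (1/10)[(12) + (9 - 3*sqrt(5)) + (3*sqrt(5) + 9) + (0)] = 30/10 = 3
  <chi_rho, chi_4> = (1/10)[1*(6)*conj(2) + 2*(-3/2 + 3*sqrt(5)/2)*conj(-sqrt(5)/2 - 1/2) + 2*(-3*sqrt(5)/2 - 3/2)*conj(-1/2 + sqrt(5)/2) + 5*(0)*conj(0)]
      = (1/10)[(12) + (-6) + (-6) + (0)] = 0/10 = 0
Dimension check: dim(rho) = sum (mult * dim) = 0*1 + 0*1 + 3*2 + 0*2 = 6 = chi_rho(e) = 6.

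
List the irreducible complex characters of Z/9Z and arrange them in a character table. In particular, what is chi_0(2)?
Character table of Z/9Z (irreps indexed chi_0,...,chi_8 with chi_k(m) = zeta_9^(k*m), zeta_9 = exp(2*pi*i/9)):
  irrep \ class  {0} (size 1)  {1} (size 1)    {2} (size 1)    {3} (size 1)    {4} (size 1)    {5} (size 1)    {6} (size 1)    {7} (size 1)    {8} (size 1)  
  chi_0          1             1               1               1               1               1               1               1               1             
  chi_1          1             exp(2*I*pi/9)   exp(4*I*pi/9)   exp(2*I*pi/3)   exp(8*I*pi/9)   exp(-8*I*pi/9)  exp(-2*I*pi/3)  exp(-4*I*pi/9)  exp(-2*I*pi/9)
  chi_2          1             exp(4*I*pi/9)   exp(8*I*pi/9)   exp(-2*I*pi/3)  exp(-2*I*pi/9)  exp(2*I*pi/9)   exp(2*I*pi/3)   exp(-8*I*pi/9)  exp(-4*I*pi/9)
  chi_3          1             exp(2*I*pi/3)   exp(-2*I*pi/3)  1               exp(2*I*pi/3)   exp(-2*I*pi/3)  1               exp(2*I*pi/3)   exp(-2*I*pi/3)
  chi_4          1             exp(8*I*pi/9)   exp(-2*I*pi/9)  exp(2*I*pi/3)   exp(-4*I*pi/9)  exp(4*I*pi/9)   exp(-2*I*pi/3)  exp(2*I*pi/9)   exp(-8*I*pi/9)
  chi_5          1             exp(-8*I*pi/9)  exp(2*I*pi/9)   exp(-2*I*pi/3)  exp(4*I*pi/9)   exp(-4*I*pi/9)  exp(2*I*pi/3)   exp(-2*I*pi/9)  exp(8*I*pi/9) 
  chi_6          1             exp(-2*I*pi/3)  exp(2*I*pi/3)   1               exp(-2*I*pi/3)  exp(2*I*pi/3)   1               exp(-2*I*pi/3)  exp(2*I*pi/3) 
  chi_7          1             exp(-4*I*pi/9)  exp(-8*I*pi/9)  exp(2*I*pi/3)   exp(2*I*pi/9)   exp(-2*I*pi/9)  exp(-2*I*pi/3)  exp(8*I*pi/9)   exp(4*I*pi/9) 
  chi_8          1             exp(-2*I*pi/9)  exp(-4*I*pi/9)  exp(-2*I*pi/3)  exp(-8*I*pi/9)  exp(8*I*pi/9)   exp(2*I*pi/3)   exp(4*I*pi/9)   exp(2*I*pi/9) 

Spot check: chi_0(2) = zeta_9^(0*2) = zeta_9^0 = 1.

Why: Z/9Z is abelian, so all 9 irreducible complex representations are 1-dimensional. They are given by chi_k(m) = zeta_9^(k*m) for k = 0,...,8. Row orthogonality: sum_m chi_k(m) conj(chi_l(m)) = 9 * [k = l].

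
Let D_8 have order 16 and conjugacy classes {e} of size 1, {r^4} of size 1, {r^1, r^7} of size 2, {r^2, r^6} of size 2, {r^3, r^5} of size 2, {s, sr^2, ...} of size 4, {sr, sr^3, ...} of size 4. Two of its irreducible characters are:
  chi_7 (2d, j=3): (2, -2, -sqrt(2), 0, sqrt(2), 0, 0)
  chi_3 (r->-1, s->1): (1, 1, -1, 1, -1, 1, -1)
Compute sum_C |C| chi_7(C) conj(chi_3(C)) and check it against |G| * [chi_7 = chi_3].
Sum = 0; so <chi_7, chi_3> = 0 (distinct irreducibles are orthogonal).

Solution. Compute term by term over conjugacy classes (|C| * chi_7(C) * conj(chi_3(C))):
  1*(2)*conj(1) + 1*(-2)*conj(1) + 2*(-sqrt(2))*conj(-1) + 2*(0)*conj(1) + 2*(sqrt(2))*conj(-1) + 4*(0)*conj(1) + 4*(0)*conj(-1)
  = (2) + (-2) + (2*sqrt(2)) + (0) + (-2*sqrt(2)) + (0) + (0)
  = 0.
Dividing by |G| = 16 gives 0/16 = 0, matching the row-orthogonality relation <chi_7, chi_3> = [chi_7 = chi_3].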